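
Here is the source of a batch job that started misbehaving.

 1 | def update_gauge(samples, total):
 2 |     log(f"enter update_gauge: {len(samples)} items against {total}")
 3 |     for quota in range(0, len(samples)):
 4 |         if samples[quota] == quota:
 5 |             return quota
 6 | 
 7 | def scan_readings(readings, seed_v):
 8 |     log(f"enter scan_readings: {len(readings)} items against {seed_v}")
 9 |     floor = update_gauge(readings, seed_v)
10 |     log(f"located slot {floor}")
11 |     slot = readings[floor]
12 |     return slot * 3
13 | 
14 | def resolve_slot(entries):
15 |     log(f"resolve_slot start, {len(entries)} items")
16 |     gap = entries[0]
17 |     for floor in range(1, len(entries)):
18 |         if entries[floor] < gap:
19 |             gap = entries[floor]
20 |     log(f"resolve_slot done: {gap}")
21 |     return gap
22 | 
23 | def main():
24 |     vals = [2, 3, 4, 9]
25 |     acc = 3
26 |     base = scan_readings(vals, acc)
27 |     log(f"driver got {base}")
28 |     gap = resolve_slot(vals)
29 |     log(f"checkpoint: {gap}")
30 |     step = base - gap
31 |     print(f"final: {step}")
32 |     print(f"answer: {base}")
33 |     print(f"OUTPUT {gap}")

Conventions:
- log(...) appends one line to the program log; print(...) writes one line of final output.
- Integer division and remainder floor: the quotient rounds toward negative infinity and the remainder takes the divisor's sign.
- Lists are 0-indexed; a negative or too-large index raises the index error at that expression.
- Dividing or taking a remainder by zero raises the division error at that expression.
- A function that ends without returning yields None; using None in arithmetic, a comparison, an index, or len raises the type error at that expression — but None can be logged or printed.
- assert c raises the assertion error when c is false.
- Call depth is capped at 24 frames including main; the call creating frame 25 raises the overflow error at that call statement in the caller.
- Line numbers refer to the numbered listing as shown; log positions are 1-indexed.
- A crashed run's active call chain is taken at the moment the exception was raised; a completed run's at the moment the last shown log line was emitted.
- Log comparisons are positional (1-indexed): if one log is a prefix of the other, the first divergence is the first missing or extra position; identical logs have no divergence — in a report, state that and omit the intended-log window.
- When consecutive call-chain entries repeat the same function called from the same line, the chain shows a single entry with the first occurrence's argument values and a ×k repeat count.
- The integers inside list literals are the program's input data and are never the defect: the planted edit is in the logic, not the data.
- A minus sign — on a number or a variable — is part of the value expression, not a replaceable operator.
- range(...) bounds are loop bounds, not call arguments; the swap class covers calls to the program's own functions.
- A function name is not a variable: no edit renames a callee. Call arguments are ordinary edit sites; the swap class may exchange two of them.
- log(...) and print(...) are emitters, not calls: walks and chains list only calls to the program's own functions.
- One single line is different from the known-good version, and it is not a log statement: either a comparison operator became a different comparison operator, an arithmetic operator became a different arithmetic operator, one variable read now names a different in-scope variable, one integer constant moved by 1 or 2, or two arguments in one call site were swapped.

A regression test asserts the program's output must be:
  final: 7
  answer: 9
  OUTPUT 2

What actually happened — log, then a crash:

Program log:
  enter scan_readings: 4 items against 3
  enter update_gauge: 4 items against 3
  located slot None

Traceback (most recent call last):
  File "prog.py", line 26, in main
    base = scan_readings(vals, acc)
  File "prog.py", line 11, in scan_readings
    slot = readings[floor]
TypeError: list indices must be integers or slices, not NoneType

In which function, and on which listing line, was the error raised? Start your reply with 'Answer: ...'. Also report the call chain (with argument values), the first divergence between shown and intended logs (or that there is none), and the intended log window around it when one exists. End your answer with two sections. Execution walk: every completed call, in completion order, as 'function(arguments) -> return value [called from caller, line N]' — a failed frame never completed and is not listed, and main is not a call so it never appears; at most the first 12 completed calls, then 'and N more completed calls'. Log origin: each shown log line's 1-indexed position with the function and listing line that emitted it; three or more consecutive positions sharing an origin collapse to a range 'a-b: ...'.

Answer: the error was raised in scan_readings, line 11.
Key fact: Log line 3 is where behavior first shows: 'located slot None' appears instead of 'located slot 1'.
Call chain: main -> scan_readings([2, 3, 4, 9], 3) (called at line 26).
First divergence: at position 3 the run shows 'located slot None' where the working version logs 'located slot 1'.
Intended log window:
  1: enter scan_readings: 4 items against 3
  2: enter update_gauge: 4 items against 3
  3: located slot 1
  4: driver got 9
Execution walk:
  update_gauge([2, 3, 4, 9], 3) -> None  [called from scan_readings, line 9]
Log origins:
  1: emitted by scan_readings (line 8)
  2: emitted by update_gauge (line 2)
  3: emitted by scan_readings (line 10)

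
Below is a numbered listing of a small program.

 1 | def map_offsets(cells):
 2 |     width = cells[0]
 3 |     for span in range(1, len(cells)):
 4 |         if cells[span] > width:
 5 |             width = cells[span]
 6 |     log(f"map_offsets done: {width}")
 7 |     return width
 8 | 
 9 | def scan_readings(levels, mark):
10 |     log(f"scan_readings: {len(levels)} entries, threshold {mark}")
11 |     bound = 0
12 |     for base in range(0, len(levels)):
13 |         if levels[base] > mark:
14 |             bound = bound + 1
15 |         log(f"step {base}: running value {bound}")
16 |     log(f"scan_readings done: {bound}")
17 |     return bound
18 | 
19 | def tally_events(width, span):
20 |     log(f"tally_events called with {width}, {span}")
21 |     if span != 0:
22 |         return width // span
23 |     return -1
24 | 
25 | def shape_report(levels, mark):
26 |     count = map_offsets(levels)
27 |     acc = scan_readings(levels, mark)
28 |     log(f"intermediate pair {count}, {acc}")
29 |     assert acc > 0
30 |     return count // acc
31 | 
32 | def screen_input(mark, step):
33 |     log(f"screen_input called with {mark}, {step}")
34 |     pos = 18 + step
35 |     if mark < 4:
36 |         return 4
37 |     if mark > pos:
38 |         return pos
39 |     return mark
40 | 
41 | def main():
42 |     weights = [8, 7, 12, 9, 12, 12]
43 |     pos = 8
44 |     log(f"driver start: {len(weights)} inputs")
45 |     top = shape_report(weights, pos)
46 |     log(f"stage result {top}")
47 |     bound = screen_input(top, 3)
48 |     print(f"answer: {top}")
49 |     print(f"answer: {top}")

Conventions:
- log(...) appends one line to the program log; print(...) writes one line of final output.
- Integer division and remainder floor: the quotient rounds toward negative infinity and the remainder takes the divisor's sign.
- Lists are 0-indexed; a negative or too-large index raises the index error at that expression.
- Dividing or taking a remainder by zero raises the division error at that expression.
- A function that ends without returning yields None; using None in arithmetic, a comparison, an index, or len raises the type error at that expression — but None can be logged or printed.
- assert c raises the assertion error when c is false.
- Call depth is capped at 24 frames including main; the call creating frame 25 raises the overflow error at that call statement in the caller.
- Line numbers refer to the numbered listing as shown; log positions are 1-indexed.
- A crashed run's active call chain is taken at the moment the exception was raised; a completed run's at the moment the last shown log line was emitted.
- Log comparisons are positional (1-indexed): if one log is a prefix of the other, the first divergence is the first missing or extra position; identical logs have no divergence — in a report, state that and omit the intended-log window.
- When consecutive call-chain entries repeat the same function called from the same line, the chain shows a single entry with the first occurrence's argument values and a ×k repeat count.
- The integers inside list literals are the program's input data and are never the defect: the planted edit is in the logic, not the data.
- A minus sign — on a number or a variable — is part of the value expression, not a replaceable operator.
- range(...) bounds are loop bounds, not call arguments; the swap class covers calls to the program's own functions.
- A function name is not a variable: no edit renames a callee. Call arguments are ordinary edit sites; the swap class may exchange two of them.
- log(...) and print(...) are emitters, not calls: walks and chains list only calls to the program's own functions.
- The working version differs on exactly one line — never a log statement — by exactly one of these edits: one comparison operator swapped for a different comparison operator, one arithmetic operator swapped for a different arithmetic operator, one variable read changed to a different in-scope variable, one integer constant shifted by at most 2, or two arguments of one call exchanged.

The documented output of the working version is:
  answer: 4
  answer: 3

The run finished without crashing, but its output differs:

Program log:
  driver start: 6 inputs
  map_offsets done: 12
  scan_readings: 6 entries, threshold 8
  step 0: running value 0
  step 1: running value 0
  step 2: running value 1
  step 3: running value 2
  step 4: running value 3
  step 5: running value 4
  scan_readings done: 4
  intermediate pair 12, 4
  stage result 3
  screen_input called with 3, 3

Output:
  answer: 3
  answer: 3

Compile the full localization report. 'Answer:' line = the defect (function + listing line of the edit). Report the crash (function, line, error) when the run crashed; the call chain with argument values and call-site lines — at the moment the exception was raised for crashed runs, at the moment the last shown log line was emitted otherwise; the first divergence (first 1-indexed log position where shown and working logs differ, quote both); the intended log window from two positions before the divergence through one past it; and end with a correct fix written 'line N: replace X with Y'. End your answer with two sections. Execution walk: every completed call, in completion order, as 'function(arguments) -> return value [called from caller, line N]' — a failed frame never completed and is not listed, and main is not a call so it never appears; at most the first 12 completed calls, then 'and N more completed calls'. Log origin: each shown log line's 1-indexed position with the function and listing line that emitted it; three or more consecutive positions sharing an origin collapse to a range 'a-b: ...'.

Answer: the defect is in main at line 48.
Key observation: The two runs log identically and part ways only at the printed values.
Call chain: main -> screen_input(3, 3) (called at line 47).
First divergence: none — the logs agree in full.
Execution walk:
  map_offsets([8, 7, 12, 9, 12, 12]) -> 12  [called from shape_report, line 26]
  scan_readings([8, 7, 12, 9, 12, 12], 8) -> 4  [called from shape_report, line 27]
  shape_report([8, 7, 12, 9, 12, 12], 8) -> 3  [called from main, line 45]
  screen_input(3, 3) -> 4  [called from main, line 47]
Log origins:
  1: logged in main at line 44
  2: logged in map_offsets at line 6
  3: logged in scan_readings at line 10
  4-9: logged in scan_readings at line 15
  10: logged in scan_readings at line 16
  11: logged in shape_report at line 28
  12: logged in main at line 46
  13: logged in screen_input at line 33
A correct fix: line 48: replace `top` with `bound`.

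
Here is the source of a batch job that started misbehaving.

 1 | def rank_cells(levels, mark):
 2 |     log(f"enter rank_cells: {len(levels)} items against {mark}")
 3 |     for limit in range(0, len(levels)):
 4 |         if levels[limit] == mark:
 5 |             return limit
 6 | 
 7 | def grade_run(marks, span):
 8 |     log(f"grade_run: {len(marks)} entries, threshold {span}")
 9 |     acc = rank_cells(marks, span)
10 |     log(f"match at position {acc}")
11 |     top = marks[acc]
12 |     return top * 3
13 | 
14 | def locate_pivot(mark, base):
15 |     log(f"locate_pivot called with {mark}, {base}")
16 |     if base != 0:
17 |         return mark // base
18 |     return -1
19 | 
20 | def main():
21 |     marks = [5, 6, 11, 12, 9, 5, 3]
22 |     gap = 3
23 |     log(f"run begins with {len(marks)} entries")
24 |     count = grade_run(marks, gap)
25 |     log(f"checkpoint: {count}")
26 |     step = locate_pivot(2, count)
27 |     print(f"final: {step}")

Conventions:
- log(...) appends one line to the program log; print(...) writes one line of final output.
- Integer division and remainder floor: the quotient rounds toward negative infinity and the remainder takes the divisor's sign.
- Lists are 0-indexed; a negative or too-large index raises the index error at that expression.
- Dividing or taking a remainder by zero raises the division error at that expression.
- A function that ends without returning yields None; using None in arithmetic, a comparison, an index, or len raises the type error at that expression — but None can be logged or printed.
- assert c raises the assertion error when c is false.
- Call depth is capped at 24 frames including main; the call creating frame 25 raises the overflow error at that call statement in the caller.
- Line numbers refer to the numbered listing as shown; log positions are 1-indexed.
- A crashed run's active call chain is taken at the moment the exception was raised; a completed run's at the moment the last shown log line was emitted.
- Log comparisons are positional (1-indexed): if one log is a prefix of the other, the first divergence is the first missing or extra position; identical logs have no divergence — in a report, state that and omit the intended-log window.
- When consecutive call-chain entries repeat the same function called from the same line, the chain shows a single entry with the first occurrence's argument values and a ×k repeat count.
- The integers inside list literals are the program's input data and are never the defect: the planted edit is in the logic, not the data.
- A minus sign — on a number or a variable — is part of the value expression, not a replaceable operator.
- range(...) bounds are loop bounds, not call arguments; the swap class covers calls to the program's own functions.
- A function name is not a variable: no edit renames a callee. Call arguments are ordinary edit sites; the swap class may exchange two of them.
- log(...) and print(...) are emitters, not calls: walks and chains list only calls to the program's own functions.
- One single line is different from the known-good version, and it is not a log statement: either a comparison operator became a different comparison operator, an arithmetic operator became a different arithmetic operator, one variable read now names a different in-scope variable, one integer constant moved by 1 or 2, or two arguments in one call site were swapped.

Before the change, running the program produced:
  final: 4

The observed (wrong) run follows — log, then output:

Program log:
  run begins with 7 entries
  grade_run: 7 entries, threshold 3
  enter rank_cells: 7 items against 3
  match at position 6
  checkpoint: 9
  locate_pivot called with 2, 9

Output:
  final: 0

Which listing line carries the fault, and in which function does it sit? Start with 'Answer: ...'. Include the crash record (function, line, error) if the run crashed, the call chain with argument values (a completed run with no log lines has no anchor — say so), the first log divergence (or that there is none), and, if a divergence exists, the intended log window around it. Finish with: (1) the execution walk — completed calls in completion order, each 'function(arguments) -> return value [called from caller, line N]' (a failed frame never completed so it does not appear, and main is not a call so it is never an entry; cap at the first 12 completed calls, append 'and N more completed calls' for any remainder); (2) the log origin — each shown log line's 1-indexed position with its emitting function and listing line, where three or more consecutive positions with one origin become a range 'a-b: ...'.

Answer: the defect is in main at line 26.
Key observation: The earliest visible damage is log position 6 — 'locate_pivot called with 2, 9' rather than the intended 'locate_pivot called with 9, 2'.
Call chain: main -> locate_pivot(2, 9) (called at line 26).
First divergence: position 6 — the shown line 'locate_pivot called with 2, 9' should read 'locate_pivot called with 9, 2'.
Intended log window:
  4: match at position 6
  5: checkpoint: 9
  6: locate_pivot called with 9, 2
Execution walk:
  rank_cells([5, 6, 11, 12, 9, 5, 3], 3) -> 6  [called from grade_run, line 9]
  grade_run([5, 6, 11, 12, 9, 5, 3], 3) -> 9  [called from main, line 24]
  locate_pivot(2, 9) -> 0  [called from main, line 26]
Origin of each log line:
  1: logged in main at line 23
  2: logged in grade_run at line 8
  3: logged in rank_cells at line 2
  4: logged in grade_run at line 10
  5: logged in main at line 25
  6: logged in locate_pivot at line 15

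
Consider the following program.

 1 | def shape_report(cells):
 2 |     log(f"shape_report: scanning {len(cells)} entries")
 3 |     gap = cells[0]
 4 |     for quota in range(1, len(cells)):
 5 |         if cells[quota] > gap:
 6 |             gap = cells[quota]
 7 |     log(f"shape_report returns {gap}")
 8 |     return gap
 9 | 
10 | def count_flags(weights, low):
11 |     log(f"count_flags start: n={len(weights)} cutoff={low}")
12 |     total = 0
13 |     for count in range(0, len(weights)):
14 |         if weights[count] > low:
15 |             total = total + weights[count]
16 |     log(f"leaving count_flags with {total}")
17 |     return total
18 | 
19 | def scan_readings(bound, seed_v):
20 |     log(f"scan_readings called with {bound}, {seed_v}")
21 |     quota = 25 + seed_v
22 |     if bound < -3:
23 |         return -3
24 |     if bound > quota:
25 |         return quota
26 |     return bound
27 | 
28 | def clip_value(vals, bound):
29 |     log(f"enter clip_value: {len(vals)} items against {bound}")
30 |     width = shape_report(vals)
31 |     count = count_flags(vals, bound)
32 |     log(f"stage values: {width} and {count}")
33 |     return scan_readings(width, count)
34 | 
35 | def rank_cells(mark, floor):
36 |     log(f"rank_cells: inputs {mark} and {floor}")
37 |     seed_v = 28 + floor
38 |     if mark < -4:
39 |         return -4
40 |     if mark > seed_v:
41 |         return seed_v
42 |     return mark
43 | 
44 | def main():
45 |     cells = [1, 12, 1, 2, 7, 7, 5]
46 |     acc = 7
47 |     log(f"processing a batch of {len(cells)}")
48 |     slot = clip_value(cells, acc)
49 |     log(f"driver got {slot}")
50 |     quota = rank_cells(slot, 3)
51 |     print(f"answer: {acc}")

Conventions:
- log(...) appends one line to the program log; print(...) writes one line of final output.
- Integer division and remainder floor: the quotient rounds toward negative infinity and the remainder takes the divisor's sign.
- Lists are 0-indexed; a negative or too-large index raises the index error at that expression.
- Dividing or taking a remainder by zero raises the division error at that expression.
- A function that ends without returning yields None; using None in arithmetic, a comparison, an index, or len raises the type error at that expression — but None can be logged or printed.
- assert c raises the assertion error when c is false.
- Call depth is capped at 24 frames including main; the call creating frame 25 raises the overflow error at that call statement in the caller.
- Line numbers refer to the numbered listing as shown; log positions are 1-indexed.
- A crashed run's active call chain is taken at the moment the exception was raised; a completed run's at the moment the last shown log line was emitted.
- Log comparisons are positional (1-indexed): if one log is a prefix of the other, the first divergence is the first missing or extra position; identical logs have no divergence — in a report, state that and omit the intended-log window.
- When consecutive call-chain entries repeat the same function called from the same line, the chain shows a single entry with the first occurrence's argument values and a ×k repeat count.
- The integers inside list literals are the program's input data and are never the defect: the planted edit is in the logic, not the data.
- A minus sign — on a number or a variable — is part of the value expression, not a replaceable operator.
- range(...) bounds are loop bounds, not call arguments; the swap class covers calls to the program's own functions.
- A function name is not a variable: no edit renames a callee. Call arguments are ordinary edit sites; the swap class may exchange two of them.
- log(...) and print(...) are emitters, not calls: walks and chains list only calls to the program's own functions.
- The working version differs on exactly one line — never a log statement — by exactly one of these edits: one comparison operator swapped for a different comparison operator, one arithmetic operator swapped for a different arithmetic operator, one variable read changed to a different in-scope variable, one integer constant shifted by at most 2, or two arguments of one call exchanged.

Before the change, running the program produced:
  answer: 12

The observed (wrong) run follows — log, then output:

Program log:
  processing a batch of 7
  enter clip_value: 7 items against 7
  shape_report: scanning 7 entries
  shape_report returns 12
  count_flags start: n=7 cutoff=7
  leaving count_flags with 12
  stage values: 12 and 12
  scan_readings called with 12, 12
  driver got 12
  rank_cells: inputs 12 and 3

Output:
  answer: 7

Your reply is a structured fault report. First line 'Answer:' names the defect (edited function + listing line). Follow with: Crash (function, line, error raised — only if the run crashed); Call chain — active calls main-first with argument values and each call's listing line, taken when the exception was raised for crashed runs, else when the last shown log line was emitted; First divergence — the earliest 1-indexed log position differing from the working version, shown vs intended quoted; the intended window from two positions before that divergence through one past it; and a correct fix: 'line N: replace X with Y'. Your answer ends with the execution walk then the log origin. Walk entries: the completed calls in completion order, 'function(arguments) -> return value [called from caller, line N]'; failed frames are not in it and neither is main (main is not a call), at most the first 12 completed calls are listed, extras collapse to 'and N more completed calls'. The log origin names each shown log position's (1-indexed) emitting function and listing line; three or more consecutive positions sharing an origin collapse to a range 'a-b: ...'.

Answer: the defect is in main at line 51.
Key fact: The logs agree in full; only the final output differs.
Call chain: main -> rank_cells(12, 3) (called at line 50).
First divergence: none; the two logs match at every position.
Execution walk:
  shape_report([1, 12, 1, 2, 7, 7, 5]) -> 12  [called from clip_value, line 30]
  count_flags([1, 12, 1, 2, 7, 7, 5], 7) -> 12  [called from clip_value, line 31]
  scan_readings(12, 12) -> 12  [called from clip_value, line 33]
  clip_value([1, 12, 1, 2, 7, 7, 5], 7) -> 12  [called from main, line 48]
  rank_cells(12, 3) -> 12  [called from main, line 50]
Log line origins:
  1 — main, line 47
  2 — clip_value, line 29
  3 — shape_report, line 2
  4 — shape_report, line 7
  5 — count_flags, line 11
  6 — count_flags, line 16
  7 — clip_value, line 32
  8 — scan_readings, line 20
  9 — main, line 49
  10 — rank_cells, line 36
A correct fix: line 51: replace `acc` with `quota`.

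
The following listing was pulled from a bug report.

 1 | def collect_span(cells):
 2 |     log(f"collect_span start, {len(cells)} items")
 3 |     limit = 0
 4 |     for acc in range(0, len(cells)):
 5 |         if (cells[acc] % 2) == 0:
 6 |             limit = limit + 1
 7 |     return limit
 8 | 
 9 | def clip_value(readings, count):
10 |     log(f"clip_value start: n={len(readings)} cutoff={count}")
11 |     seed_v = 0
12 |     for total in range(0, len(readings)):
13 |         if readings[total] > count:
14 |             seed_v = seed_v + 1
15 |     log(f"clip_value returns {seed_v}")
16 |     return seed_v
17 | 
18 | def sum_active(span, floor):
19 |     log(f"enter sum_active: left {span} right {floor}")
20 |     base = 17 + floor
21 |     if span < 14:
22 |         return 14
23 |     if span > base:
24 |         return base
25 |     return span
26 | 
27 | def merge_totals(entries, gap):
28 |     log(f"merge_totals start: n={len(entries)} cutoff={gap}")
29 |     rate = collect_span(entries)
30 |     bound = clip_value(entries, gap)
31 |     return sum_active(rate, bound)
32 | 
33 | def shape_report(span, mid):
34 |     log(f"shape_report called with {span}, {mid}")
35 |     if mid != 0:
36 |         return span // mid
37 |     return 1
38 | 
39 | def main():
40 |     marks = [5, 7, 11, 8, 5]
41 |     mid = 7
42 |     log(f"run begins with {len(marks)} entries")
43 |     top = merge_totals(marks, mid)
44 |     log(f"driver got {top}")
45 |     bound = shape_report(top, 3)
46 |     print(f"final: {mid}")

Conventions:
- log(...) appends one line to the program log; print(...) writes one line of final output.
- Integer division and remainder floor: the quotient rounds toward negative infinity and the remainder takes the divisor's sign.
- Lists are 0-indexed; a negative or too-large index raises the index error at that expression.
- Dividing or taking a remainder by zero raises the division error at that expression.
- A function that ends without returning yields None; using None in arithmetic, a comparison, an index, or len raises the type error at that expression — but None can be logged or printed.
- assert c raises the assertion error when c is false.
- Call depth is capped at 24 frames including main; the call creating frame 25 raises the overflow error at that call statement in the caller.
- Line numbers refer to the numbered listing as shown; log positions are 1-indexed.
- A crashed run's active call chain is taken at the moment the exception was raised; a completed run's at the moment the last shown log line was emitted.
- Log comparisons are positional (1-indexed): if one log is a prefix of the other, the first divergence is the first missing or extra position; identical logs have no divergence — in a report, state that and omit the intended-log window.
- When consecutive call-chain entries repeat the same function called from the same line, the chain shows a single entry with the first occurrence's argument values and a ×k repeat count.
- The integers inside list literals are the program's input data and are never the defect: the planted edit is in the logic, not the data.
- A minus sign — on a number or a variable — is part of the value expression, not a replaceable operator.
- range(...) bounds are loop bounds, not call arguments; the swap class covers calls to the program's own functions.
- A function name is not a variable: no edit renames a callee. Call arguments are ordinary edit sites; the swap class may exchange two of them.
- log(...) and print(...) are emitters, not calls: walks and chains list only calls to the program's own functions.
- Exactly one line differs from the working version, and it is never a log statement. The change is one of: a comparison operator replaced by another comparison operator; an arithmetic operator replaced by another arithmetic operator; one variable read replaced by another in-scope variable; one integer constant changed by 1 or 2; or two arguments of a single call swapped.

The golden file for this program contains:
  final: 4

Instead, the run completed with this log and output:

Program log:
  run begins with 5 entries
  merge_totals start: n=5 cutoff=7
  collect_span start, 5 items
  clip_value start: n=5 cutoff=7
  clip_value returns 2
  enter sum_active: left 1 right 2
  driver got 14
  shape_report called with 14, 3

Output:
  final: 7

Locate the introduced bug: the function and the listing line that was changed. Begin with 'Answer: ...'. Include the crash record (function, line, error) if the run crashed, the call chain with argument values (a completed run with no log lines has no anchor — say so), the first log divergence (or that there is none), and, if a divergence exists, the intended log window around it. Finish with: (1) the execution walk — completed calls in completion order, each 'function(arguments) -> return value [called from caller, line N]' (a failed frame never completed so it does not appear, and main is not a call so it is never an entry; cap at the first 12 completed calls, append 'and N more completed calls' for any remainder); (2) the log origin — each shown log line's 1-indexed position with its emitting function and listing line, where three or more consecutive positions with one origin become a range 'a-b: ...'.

Answer: the defect is in main at line 46.
The tell: Nothing in the log betrays the bug — only the output does.
Call chain: main -> shape_report(14, 3) (called at line 45).
First divergence: none; the two logs match at every position.
Execution walk:
  collect_span([5, 7, 11, 8, 5]) -> 1  [called from merge_totals, line 29]
  clip_value([5, 7, 11, 8, 5], 7) -> 2  [called from merge_totals, line 30]
  sum_active(1, 2) -> 14  [called from merge_totals, line 31]
  merge_totals([5, 7, 11, 8, 5], 7) -> 14  [called from main, line 43]
  shape_report(14, 3) -> 4  [called from main, line 45]
Log line origins:
  1: emitted by main (line 42)
  2: emitted by merge_totals (line 28)
  3: emitted by collect_span (line 2)
  4: emitted by clip_value (line 10)
  5: emitted by clip_value (line 15)
  6: emitted by sum_active (line 19)
  7: emitted by main (line 44)
  8: emitted by shape_report (line 34)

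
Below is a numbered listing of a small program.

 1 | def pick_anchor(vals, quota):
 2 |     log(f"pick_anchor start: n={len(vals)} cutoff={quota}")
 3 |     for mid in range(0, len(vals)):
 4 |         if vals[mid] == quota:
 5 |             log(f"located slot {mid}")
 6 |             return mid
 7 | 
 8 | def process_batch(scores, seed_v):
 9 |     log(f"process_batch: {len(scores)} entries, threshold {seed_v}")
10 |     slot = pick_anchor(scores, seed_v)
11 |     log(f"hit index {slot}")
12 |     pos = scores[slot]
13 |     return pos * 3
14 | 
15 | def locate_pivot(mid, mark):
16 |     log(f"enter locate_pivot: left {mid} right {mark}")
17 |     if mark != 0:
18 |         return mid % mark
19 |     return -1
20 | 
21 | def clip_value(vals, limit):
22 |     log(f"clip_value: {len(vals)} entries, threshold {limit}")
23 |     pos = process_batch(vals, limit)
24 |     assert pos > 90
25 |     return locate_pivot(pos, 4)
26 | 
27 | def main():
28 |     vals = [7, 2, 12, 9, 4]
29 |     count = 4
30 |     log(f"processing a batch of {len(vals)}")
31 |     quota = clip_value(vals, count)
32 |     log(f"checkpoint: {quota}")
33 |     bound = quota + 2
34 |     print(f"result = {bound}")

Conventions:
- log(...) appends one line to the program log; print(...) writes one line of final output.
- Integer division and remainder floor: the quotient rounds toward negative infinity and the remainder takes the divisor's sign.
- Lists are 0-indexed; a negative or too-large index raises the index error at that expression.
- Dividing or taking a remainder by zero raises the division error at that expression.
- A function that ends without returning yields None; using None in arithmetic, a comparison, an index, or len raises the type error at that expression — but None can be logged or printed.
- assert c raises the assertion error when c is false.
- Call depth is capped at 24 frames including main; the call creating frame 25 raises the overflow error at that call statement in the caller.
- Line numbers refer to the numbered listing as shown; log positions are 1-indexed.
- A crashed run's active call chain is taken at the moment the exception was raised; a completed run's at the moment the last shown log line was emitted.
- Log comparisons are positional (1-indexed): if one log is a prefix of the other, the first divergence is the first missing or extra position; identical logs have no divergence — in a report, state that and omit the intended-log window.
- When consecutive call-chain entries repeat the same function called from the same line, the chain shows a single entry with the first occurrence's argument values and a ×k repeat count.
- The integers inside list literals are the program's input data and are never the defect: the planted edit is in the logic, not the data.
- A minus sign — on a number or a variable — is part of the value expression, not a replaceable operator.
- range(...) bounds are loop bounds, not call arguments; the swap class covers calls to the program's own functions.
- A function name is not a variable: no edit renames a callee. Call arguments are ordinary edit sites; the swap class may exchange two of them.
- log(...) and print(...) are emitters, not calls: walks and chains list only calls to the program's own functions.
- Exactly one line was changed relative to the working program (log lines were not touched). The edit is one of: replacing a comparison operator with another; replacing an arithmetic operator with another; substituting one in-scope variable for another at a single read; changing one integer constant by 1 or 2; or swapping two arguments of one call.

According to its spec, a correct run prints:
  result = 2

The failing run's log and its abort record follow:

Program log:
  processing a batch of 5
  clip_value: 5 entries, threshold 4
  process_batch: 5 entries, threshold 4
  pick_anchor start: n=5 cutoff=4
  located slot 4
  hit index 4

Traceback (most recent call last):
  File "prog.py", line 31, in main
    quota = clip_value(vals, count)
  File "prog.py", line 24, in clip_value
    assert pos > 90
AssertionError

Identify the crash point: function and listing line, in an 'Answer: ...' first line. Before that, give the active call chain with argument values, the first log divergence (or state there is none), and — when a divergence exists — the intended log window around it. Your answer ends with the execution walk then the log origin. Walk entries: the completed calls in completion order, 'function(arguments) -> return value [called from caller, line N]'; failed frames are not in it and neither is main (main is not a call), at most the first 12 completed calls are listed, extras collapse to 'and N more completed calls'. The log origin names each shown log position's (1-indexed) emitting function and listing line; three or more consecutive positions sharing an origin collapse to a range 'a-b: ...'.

Answer: the error was raised in clip_value, line 24.
The tell: The shown log is a 6-line prefix of the intended one, whose next entry is 'enter locate_pivot: left 12 right 4'.
Call chain: main -> clip_value([7, 2, 12, 9, 4], 4) (called at line 31).
First divergence: position 7; the shown log stops at 6 lines while the working version next logs 'enter locate_pivot: left 12 right 4'.
Intended log window:
  5: located slot 4
  6: hit index 4
  7: enter locate_pivot: left 12 right 4
  8: checkpoint: 0
Execution walk:
  pick_anchor([7, 2, 12, 9, 4], 4) -> 4  [called from process_batch, line 10]
  process_batch([7, 2, 12, 9, 4], 4) -> 12  [called from clip_value, line 23]
Origin of each log line:
  1 — main, line 30
  2 — clip_value, line 22
  3 — process_batch, line 9
  4 — pick_anchor, line 2
  5 — pick_anchor, line 5
  6 — process_batch, line 11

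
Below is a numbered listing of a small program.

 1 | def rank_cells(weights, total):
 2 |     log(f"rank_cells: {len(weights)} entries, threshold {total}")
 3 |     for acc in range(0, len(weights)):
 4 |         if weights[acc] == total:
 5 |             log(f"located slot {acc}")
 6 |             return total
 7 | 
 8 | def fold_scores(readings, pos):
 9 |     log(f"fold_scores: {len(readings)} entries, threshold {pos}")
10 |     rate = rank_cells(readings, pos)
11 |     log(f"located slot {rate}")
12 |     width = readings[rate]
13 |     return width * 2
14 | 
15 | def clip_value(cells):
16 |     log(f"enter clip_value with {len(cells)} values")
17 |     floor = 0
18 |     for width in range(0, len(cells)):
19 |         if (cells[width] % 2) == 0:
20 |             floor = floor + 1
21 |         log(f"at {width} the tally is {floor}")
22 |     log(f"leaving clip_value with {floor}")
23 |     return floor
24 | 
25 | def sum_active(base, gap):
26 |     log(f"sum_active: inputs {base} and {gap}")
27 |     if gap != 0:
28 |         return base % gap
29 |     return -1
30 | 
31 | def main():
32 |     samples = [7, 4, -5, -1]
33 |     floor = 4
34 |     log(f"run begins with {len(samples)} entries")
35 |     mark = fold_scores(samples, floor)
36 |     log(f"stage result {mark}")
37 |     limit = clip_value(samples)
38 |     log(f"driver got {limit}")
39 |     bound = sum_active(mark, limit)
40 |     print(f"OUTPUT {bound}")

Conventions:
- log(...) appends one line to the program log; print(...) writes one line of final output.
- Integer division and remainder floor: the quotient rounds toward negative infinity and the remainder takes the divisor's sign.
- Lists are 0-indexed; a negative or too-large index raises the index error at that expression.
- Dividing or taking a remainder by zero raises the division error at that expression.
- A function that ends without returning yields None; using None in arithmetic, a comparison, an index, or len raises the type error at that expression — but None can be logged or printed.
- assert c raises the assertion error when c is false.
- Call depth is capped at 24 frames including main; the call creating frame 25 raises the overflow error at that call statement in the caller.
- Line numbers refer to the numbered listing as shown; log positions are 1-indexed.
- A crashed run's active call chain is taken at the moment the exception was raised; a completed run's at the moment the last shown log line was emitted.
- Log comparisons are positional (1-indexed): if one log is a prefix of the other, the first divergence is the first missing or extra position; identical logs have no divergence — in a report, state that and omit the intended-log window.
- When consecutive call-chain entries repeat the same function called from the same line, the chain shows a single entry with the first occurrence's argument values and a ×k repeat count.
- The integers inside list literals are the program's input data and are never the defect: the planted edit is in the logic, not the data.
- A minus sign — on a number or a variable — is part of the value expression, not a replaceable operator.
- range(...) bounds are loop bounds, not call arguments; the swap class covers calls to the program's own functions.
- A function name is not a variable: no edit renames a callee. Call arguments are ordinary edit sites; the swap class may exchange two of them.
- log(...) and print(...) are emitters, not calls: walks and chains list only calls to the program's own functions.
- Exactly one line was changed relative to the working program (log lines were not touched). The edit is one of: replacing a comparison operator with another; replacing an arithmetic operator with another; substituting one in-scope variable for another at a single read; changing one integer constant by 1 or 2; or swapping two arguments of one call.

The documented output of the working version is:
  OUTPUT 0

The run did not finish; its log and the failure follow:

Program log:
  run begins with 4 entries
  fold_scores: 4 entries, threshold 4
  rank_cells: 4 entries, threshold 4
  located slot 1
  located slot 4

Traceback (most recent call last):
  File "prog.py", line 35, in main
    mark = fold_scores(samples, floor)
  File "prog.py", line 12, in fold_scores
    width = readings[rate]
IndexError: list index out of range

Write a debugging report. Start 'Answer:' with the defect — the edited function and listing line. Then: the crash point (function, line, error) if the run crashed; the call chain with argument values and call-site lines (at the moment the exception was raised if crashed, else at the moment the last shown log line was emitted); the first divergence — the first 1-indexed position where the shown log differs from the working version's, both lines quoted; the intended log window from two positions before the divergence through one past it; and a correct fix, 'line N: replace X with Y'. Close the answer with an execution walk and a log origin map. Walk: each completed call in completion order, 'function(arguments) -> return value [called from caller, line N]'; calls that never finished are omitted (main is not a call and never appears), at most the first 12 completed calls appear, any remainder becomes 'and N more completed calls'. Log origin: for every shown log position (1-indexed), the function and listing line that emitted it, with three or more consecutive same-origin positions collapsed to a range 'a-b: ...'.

Answer: the defect is in rank_cells at line 6.
The tell: The earliest visible damage is log position 5 — 'located slot 4' rather than the intended 'located slot 1'.
Crash: fold_scores, line 12, IndexError.
Call chain: main -> fold_scores([7, 4, -5, -1], 4) (called at line 35).
First divergence: at position 5 the run shows 'located slot 4' where the working version logs 'located slot 1'.
Intended log window:
  3: rank_cells: 4 entries, threshold 4
  4: located slot 1
  5: located slot 1
  6: stage result 8
Execution walk:
  rank_cells([7, 4, -5, -1], 4) -> 4  [called from fold_scores, line 10]
Origin of each log line:
  1: logged in main at line 34
  2: logged in fold_scores at line 9
  3: logged in rank_cells at line 2
  4: logged in rank_cells at line 5
  5: logged in fold_scores at line 11
A correct fix: line 6: replace `total` with `acc`.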